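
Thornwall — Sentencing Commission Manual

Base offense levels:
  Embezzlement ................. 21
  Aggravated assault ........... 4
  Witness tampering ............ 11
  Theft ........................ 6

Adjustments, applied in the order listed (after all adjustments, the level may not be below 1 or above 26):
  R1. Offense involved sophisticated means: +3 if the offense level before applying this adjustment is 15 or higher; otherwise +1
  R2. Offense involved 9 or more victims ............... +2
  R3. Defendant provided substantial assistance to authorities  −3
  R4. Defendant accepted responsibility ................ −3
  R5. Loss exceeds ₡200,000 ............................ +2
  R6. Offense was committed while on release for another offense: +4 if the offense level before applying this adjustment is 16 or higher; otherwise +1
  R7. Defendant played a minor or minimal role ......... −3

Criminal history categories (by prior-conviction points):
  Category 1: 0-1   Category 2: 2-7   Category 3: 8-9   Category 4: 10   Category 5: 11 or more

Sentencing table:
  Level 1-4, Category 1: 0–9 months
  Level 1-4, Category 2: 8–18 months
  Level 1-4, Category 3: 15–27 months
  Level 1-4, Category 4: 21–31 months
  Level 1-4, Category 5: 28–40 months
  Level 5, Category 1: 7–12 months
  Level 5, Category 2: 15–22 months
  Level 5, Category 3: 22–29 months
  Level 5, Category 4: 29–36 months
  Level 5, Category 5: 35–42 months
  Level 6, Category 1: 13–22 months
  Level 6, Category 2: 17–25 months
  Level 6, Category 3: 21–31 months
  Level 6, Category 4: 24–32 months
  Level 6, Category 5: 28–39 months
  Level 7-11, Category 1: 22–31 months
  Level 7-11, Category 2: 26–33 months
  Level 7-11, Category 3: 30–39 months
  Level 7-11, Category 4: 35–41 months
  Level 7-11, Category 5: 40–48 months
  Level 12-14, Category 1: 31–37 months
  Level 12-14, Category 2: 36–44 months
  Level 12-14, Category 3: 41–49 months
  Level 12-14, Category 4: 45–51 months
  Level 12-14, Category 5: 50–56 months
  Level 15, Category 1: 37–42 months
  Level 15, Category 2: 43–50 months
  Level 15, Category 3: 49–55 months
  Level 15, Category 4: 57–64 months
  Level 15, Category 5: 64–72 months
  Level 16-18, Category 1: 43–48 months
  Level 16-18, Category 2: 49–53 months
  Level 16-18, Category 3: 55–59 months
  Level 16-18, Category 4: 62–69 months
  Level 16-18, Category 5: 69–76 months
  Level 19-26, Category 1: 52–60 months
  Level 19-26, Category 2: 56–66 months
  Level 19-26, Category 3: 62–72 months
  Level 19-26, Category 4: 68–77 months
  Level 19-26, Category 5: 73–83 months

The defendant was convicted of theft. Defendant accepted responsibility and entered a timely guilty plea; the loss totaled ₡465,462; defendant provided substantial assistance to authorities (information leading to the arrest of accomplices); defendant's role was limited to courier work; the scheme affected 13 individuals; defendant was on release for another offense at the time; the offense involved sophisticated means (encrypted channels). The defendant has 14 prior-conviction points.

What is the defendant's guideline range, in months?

Base offense level for theft: 6.
R1 applies (level before this adjustment is 6 < 15, so +1): 6 + 1 = 7.
R2 applies: 7 + 2 = 9.
R3 applies: 9 − 3 = 6.
R4 applies: 6 − 3 = 3.
R5 applies: 3 + 2 = 5.
R6 applies (level before this adjustment is 5 < 16, so +1): 5 + 1 = 6.
R7 applies: 6 − 3 = 3.
Final offense level: 3.
Criminal history: 14 prior points → Category 5 (11+).
Level 3 falls in the 1-4 band.
Grid: Level 1-4 × Category 5 = 28-40 months.

28-40 months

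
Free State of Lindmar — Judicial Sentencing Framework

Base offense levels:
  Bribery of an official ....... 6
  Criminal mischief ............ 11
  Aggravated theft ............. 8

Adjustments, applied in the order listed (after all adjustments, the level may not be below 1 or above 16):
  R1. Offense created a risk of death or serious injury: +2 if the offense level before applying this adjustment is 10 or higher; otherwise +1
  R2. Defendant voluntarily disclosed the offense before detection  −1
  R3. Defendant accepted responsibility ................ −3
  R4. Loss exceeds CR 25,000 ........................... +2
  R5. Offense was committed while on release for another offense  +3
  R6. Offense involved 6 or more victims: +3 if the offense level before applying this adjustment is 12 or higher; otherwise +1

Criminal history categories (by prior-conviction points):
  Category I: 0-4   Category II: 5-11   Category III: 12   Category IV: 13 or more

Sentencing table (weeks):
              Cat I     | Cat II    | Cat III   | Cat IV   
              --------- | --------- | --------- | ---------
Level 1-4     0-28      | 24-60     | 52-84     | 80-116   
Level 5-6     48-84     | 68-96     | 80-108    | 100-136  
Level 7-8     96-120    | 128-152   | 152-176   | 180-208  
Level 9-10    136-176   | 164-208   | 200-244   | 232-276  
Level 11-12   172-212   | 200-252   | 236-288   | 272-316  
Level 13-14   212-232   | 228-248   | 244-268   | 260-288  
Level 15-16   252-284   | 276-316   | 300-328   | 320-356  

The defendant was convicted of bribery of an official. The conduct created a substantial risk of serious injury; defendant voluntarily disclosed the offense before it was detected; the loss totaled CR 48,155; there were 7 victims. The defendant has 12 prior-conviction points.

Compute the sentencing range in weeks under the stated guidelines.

Base offense level for bribery of an official: 6.
R1 applies (level before this adjustment is 6 < 10, so +1): 6 + 1 = 7.
R2 applies: 7 − 1 = 6.
R4 applies: 6 + 2 = 8.
R6 applies (level before this adjustment is 8 < 12, so +1): 8 + 1 = 9.
Final offense level: 9.
Criminal history: 12 prior points → Category III (12).
Level 9 falls in the 9-10 band.
Grid: Level 9-10 × Category III = 200-244 weeks.

200-244 weeks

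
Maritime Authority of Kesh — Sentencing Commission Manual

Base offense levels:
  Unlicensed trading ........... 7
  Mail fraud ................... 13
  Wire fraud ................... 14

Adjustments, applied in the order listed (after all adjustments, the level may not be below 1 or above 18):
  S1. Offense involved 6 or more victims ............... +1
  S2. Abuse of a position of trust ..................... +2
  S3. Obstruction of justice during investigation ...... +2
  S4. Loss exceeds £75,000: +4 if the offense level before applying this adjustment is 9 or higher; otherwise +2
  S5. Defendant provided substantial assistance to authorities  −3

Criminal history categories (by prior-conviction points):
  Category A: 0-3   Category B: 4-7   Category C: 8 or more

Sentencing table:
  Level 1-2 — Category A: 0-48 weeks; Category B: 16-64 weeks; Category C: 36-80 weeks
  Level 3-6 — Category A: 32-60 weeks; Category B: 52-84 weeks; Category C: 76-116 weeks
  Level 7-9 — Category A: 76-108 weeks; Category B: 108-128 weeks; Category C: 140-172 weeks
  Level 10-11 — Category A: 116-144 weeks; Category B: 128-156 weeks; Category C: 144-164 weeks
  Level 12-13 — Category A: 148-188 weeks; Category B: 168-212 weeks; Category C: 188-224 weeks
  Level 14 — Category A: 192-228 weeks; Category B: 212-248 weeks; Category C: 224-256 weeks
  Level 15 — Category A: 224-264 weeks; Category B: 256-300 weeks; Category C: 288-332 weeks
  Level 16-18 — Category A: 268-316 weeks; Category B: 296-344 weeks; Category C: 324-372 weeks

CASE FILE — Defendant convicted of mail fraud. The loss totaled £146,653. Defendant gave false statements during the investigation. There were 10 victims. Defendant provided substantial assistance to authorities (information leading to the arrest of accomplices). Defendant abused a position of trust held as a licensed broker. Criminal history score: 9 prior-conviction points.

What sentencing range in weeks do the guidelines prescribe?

Base offense level for mail fraud: 13.
S1 applies: 13 + 1 = 14.
S2 applies: 14 + 2 = 16.
S3 applies: 16 + 2 = 18.
S4 applies (level before this adjustment is 18 ≥ 9, so +4): 18 + 4 = 22.
S5 applies: 22 − 3 = 19.
Level 19 exceeds the maximum of 18; capped at 18.
Final offense level: 18.
Criminal history: 9 prior points → Category C (8+).
Level 18 falls in the 16-18 band.
Grid: Level 16-18 × Category C = 324-372 weeks.

324-372 weeks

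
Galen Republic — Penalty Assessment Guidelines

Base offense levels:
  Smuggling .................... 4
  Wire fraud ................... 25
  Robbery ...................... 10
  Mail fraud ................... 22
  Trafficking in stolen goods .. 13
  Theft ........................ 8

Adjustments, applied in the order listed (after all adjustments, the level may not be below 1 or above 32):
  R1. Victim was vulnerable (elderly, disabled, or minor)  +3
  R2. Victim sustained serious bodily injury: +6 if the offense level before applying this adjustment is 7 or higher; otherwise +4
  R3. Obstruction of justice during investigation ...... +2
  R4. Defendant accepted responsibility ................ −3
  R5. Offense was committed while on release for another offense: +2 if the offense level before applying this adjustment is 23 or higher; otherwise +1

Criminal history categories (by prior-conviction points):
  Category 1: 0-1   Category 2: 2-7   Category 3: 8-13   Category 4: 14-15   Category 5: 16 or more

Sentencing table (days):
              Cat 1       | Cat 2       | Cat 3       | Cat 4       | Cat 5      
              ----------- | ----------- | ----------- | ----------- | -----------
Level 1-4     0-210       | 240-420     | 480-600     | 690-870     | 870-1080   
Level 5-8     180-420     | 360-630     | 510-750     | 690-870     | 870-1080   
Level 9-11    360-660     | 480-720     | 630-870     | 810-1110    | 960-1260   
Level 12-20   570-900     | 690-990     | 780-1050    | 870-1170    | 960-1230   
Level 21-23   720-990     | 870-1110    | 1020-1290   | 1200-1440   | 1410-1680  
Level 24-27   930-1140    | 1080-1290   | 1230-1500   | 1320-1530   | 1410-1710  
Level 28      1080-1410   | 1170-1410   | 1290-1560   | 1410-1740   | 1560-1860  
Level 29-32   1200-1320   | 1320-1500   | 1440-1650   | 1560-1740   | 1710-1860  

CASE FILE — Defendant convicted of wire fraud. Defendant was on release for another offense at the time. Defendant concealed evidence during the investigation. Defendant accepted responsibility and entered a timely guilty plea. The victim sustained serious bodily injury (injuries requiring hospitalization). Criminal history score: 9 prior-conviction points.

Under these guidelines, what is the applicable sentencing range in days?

Base offense level for wire fraud: 25.
R2 applies (level before this adjustment is 25 ≥ 7, so +6): 25 + 6 = 31.
R3 applies: 31 + 2 = 33.
R4 applies: 33 − 3 = 30.
R5 applies (level before this adjustment is 30 ≥ 23, so +2): 30 + 2 = 32.
Final offense level: 32.
Criminal history: 9 prior points → Category 3 (8-13).
Level 32 falls in the 29-32 band.
Grid: Level 29-32 × Category 3 = 1440-1650 days.

1440-1650 days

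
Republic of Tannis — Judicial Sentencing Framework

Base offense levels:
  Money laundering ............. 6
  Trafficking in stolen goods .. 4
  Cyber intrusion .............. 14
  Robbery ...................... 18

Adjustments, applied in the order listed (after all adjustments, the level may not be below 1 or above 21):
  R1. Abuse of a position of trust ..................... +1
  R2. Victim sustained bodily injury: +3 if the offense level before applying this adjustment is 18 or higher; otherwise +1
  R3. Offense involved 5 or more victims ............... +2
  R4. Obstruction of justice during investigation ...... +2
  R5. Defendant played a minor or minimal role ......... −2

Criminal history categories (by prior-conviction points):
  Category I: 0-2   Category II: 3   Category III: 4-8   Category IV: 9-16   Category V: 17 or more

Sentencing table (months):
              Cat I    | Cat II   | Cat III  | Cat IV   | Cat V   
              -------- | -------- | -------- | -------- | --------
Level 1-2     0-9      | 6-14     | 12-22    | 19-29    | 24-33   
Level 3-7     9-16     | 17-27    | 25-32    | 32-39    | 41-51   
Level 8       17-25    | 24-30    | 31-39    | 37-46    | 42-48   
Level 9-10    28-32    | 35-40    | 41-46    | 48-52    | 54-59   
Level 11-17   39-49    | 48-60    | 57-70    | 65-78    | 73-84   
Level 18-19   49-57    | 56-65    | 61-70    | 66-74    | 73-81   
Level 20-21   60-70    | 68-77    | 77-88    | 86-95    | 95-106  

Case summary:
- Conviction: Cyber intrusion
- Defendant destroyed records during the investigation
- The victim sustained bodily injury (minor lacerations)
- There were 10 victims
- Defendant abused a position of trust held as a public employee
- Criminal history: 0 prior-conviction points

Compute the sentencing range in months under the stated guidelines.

Base offense level for cyber intrusion: 14.
R1 applies: 14 + 1 = 15.
R2 applies (level before this adjustment is 15 < 18, so +1): 15 + 1 = 16.
R3 applies: 16 + 2 = 18.
R4 applies: 18 + 2 = 20.
R5 does not apply.
Final offense level: 20.
Criminal history: 0 prior points → Category I (0-2).
Level 20 falls in the 20-21 band.
Grid: Level 20-21 × Category I = 60-70 months.

60-70 months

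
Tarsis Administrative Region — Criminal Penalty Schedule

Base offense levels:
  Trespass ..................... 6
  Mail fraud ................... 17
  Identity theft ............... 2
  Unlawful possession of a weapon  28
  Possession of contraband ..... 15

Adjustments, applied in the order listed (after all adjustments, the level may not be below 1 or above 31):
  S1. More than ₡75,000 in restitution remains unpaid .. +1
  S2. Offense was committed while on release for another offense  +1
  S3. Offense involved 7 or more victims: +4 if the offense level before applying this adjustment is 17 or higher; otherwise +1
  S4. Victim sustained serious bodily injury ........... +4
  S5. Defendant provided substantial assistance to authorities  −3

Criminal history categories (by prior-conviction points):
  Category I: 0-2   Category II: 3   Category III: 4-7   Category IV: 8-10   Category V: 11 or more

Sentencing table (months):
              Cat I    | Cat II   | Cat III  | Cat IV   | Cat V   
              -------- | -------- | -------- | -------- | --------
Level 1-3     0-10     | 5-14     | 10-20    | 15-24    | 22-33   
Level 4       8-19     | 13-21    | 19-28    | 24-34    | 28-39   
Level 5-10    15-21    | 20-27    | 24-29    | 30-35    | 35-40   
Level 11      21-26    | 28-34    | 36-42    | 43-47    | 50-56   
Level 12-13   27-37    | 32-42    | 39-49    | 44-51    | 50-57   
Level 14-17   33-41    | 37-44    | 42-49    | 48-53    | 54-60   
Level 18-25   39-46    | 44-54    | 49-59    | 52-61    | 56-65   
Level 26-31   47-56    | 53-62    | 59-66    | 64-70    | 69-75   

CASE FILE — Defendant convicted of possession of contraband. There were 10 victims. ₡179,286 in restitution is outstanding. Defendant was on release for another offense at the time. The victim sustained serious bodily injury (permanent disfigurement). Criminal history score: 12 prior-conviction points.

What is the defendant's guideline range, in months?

Base offense level for possession of contraband: 15.
S1 applies: 15 + 1 = 16.
S2 applies: 16 + 1 = 17.
S3 applies (level before this adjustment is 17 ≥ 17, so +4): 17 + 4 = 21.
S4 applies: 21 + 4 = 25.
Final offense level: 25.
Criminal history: 12 prior points → Category V (11+).
Level 25 falls in the 18-25 band.
Grid: Level 18-25 × Category V = 56-65 months.

56-65 months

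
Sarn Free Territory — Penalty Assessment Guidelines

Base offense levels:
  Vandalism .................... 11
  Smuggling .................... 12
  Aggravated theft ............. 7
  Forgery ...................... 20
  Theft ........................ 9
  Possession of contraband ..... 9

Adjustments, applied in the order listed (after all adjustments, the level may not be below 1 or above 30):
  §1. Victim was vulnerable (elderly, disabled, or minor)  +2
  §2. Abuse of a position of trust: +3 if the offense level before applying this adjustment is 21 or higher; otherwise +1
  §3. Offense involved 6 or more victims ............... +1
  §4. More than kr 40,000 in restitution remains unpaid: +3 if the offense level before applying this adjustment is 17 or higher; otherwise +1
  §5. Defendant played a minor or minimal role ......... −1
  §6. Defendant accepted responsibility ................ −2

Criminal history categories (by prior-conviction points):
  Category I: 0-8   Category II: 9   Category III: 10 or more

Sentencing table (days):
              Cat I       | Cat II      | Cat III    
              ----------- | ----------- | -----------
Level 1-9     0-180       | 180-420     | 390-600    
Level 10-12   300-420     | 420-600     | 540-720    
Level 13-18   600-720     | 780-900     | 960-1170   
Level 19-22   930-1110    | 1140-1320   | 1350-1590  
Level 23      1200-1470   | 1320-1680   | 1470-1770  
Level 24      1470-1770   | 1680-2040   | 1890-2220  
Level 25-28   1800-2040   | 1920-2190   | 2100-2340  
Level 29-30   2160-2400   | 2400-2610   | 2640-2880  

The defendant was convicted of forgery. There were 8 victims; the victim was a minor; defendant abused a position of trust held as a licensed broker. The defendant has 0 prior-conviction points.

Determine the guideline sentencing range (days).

1800-2040 days

Base offense level for forgery: 20.
§1 applies: 20 + 2 = 22.
§2 applies (level before this adjustment is 22 ≥ 21, so +3): 22 + 3 = 25.
§3 applies: 25 + 1 = 26.
§4 does not apply.
§5 does not apply.
§6 does not apply.
Final offense level: 26.
Criminal history: 0 prior points → Category I (0-8).
Level 26 falls in the 25-28 band.
Grid: Level 25-28 × Category I = 1800-2040 days.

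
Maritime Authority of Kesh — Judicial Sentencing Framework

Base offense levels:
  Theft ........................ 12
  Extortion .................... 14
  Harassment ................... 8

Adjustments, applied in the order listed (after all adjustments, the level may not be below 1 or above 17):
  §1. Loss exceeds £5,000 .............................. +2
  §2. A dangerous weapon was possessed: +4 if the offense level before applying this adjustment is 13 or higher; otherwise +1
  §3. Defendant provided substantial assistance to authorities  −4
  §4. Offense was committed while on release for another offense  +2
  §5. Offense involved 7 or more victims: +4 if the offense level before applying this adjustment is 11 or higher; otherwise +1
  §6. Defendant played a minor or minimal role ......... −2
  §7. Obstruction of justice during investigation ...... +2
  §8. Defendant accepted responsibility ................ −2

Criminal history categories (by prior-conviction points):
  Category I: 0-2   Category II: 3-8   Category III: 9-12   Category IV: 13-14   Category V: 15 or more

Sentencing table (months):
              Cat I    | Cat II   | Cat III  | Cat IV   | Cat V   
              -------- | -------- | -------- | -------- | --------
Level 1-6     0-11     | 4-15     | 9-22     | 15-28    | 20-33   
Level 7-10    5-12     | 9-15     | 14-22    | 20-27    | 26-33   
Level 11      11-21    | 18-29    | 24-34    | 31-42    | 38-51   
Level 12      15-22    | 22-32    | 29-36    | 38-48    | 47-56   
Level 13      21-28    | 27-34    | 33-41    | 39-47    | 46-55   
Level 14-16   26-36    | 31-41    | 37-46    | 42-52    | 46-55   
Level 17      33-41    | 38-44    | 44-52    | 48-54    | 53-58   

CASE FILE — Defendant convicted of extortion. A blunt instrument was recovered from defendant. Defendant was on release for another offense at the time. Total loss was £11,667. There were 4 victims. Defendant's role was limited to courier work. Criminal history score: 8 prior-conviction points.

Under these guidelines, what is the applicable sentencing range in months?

Base offense level for extortion: 14.
§1 applies: 14 + 2 = 16.
§2 applies (level before this adjustment is 16 ≥ 13, so +4): 16 + 4 = 20.
§3 does not apply.
§4 applies: 20 + 2 = 22.
§6 applies: 22 − 2 = 20.
§8 does not apply.
Level 20 exceeds the maximum of 17; capped at 17.
Final offense level: 17.
Criminal history: 8 prior points → Category II (3-8).
Level 17 falls in the 17 band.
Grid: Level 17 × Category II = 38-44 months.

38-44 months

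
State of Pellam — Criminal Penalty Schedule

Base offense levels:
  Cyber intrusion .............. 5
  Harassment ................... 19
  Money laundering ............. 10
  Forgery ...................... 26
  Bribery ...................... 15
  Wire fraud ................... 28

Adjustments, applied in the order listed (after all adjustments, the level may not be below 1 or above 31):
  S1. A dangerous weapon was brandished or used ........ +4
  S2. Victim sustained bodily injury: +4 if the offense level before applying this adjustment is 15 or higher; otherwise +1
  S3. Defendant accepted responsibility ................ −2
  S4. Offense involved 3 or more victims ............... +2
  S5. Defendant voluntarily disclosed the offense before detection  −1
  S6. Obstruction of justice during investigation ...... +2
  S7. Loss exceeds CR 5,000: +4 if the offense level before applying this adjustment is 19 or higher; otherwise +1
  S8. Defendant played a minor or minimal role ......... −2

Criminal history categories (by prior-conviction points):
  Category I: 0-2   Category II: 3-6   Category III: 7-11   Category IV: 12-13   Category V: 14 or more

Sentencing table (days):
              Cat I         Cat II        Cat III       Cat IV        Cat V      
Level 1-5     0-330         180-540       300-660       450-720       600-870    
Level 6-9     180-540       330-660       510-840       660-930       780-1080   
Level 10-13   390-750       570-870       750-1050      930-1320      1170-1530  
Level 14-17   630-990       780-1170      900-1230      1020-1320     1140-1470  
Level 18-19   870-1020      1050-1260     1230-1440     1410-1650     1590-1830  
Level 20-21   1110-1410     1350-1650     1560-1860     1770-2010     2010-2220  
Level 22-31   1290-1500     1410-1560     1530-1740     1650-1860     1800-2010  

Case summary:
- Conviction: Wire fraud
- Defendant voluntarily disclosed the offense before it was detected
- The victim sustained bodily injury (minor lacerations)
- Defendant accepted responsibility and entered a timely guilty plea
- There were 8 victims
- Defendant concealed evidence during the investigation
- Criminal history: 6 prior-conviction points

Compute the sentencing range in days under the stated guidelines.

1410-1560 days

Base offense level for wire fraud: 28.
S1 does not apply.
S2 applies (level before this adjustment is 28 ≥ 15, so +4): 28 + 4 = 32.
S3 applies: 32 − 2 = 30.
S4 applies: 30 + 2 = 32.
S5 applies: 32 − 1 = 31.
S6 applies: 31 + 2 = 33.
Level 33 exceeds the maximum of 31; capped at 31.
Final offense level: 31.
Criminal history: 6 prior points → Category II (3-6).
Level 31 falls in the 22-31 band.
Grid: Level 22-31 × Category II = 1410-1560 days.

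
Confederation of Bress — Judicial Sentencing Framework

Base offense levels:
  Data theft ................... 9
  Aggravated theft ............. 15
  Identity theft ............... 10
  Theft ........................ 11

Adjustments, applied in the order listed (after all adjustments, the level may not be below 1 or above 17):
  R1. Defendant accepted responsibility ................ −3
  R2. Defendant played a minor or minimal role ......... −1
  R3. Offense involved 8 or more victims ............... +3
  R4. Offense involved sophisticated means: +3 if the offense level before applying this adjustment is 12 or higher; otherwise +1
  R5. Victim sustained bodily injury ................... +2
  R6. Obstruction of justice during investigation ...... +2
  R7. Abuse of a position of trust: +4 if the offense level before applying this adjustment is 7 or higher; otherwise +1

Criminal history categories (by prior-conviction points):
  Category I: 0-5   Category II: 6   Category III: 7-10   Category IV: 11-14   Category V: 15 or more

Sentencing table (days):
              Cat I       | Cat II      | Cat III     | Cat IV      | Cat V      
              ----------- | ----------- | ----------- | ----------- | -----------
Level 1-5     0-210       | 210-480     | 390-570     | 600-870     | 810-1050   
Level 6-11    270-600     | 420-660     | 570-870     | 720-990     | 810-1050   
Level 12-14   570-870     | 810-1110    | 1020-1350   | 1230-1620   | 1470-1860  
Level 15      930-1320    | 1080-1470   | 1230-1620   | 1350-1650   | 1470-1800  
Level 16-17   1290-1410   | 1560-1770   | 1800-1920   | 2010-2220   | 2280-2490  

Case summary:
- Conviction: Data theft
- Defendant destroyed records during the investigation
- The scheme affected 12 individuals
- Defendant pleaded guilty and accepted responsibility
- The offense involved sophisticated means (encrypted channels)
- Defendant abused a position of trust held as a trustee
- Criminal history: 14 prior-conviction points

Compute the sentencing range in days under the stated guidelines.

2010-2220 days

Base offense level for data theft: 9.
R1 applies: 9 − 3 = 6.
R3 applies: 6 + 3 = 9.
R4 applies (level before this adjustment is 9 < 12, so +1): 9 + 1 = 10.
R5 does not apply.
R6 applies: 10 + 2 = 12.
R7 applies (level before this adjustment is 12 ≥ 7, so +4): 12 + 4 = 16.
Final offense level: 16.
Criminal history: 14 prior points → Category IV (11-14).
Level 16 falls in the 16-17 band.
Grid: Level 16-17 × Category IV = 2010-2220 days.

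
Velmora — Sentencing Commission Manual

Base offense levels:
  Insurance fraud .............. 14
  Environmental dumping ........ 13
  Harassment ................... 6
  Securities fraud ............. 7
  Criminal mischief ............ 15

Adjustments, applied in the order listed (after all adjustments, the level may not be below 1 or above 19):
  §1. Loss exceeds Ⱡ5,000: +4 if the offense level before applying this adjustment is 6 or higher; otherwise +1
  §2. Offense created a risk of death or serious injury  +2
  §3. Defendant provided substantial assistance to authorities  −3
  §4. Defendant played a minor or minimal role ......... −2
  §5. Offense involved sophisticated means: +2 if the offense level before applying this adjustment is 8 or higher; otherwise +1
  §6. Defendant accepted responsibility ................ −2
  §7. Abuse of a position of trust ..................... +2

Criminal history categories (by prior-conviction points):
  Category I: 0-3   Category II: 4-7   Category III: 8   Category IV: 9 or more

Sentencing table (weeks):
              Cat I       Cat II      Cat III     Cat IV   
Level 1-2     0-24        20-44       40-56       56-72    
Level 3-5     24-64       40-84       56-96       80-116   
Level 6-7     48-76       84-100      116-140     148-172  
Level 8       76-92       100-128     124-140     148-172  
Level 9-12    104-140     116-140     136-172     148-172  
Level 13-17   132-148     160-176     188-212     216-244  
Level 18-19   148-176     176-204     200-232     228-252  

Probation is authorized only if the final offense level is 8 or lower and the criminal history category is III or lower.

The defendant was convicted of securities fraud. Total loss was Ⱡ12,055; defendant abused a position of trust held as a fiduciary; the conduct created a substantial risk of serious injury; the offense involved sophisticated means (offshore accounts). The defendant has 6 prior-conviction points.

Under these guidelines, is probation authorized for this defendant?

No

Base offense level for securities fraud: 7.
§1 applies (level before this adjustment is 7 ≥ 6, so +4): 7 + 4 = 11.
§2 applies: 11 + 2 = 13.
§3 does not apply.
§4 does not apply.
§5 applies (level before this adjustment is 13 ≥ 8, so +2): 13 + 2 = 15.
§7 applies: 15 + 2 = 17.
Final offense level: 17.
Criminal history: 6 prior points → Category II (4-7).
Level 17 falls in the 13-17 band.
Grid: Level 13-17 × Category II = 160-176 weeks.
Probation check: level 17 > 8 and category II ≤ III → not eligible.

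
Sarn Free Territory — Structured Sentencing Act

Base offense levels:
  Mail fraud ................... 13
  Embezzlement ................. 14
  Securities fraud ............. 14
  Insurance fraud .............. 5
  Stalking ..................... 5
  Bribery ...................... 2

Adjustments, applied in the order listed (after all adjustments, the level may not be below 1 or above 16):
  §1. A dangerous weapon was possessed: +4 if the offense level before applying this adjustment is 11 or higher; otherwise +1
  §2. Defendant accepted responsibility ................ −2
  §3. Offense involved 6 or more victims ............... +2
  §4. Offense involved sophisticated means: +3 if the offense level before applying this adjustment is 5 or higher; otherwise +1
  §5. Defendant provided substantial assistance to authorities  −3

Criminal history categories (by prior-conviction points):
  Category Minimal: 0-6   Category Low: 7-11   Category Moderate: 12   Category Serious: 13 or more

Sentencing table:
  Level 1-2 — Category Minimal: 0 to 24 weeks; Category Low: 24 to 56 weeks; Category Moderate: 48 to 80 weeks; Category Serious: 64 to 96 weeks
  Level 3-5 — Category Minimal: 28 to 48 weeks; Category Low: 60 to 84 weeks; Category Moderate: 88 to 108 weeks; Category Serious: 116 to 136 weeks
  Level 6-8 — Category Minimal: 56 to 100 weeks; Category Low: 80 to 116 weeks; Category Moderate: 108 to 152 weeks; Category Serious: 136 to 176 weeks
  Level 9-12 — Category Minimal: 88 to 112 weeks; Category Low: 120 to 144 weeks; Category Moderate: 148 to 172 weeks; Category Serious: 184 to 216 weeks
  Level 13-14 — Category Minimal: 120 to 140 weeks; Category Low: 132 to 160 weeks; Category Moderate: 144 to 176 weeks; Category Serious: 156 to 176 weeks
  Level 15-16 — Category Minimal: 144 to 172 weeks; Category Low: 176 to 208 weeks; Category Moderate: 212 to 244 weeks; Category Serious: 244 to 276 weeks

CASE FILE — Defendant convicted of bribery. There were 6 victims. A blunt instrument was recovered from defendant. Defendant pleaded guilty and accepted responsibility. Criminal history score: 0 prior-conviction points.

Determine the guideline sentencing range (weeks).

Base offense level for bribery: 2.
§1 applies (level before this adjustment is 2 < 11, so +1): 2 + 1 = 3.
§2 applies: 3 − 2 = 1.
§3 applies: 1 + 2 = 3.
§5 does not apply.
Final offense level: 3.
Criminal history: 0 prior points → Category Minimal (0-6).
Level 3 falls in the 3-5 band.
Grid: Level 3-5 × Category Minimal = 28-48 weeks.

28-48 weeks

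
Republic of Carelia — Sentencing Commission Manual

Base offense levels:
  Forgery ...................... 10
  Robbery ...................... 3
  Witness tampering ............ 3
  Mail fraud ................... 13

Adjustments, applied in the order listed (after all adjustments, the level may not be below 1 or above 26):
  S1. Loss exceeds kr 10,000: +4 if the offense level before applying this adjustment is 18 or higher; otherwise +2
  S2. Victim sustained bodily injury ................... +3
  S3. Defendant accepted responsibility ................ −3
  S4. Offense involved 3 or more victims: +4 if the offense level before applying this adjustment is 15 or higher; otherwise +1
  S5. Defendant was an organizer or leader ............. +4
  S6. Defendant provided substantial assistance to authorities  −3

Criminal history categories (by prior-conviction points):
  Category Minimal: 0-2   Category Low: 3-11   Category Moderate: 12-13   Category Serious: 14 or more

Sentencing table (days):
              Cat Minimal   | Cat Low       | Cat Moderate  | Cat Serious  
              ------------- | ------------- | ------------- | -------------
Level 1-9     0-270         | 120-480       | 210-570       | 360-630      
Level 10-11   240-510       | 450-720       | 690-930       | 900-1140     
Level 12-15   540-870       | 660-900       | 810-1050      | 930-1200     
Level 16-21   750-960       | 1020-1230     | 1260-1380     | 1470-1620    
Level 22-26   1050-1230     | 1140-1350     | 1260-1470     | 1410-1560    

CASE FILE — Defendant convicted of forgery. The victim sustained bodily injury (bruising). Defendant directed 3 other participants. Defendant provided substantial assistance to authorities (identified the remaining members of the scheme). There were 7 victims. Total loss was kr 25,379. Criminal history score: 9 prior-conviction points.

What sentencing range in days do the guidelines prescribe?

1020-1230 days

Base offense level for forgery: 10.
S1 applies (level before this adjustment is 10 < 18, so +2): 10 + 2 = 12.
S2 applies: 12 + 3 = 15.
S3 does not apply.
S4 applies (level before this adjustment is 15 ≥ 15, so +4): 15 + 4 = 19.
S5 applies: 19 + 4 = 23.
S6 applies: 23 − 3 = 20.
Final offense level: 20.
Criminal history: 9 prior points → Category Low (3-11).
Level 20 falls in the 16-21 band.
Grid: Level 16-21 × Category Low = 1020-1230 days.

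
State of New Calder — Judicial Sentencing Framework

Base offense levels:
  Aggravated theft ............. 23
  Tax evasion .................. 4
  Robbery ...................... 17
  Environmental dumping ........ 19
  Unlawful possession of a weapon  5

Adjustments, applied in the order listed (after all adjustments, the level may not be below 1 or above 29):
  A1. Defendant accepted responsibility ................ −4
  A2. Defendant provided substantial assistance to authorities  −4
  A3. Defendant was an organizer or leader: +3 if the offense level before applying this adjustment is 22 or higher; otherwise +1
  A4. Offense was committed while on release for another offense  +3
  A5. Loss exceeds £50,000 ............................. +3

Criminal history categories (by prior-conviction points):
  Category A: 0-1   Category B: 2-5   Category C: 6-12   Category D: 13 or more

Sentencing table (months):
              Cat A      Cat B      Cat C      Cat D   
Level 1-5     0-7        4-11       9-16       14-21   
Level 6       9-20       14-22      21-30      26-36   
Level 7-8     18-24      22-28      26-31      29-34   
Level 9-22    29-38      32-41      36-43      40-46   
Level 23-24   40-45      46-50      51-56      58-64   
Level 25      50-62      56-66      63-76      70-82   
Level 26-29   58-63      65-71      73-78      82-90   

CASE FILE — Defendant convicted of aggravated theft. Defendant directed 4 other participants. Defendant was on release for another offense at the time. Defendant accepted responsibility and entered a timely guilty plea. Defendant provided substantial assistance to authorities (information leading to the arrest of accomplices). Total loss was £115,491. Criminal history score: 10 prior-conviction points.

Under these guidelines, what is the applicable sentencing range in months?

36-43 months

Base offense level for aggravated theft: 23.
A1 applies: 23 − 4 = 19.
A2 applies: 19 − 4 = 15.
A3 applies (level before this adjustment is 15 < 22, so +1): 15 + 1 = 16.
A4 applies: 16 + 3 = 19.
A5 applies: 19 + 3 = 22.
Final offense level: 22.
Criminal history: 10 prior points → Category C (6-12).
Level 22 falls in the 9-22 band.
Grid: Level 9-22 × Category C = 36-43 months.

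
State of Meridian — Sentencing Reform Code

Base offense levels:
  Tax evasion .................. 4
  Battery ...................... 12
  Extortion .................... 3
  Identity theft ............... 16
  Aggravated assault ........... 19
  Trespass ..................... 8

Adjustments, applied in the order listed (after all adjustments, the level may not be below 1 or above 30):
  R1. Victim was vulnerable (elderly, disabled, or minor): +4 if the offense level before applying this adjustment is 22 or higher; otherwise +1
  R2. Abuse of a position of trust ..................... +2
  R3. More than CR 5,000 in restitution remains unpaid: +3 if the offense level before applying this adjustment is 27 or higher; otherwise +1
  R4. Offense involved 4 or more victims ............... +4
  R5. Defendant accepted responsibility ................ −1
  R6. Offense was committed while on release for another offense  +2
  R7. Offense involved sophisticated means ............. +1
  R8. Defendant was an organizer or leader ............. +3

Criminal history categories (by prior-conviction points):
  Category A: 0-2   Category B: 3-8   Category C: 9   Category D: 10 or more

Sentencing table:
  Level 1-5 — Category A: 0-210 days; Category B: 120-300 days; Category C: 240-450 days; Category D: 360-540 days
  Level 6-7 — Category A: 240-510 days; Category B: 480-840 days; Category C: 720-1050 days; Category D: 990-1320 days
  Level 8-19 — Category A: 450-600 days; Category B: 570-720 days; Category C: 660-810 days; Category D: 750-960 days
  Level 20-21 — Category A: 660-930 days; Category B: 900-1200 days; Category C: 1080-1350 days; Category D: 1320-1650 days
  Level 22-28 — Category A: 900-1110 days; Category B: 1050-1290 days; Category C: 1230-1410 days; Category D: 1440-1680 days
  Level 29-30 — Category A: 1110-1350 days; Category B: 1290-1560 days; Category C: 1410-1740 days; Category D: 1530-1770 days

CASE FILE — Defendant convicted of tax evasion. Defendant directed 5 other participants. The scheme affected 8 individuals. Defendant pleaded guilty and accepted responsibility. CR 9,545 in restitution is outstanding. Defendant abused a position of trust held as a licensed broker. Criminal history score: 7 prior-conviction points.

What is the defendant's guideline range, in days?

570-720 days

Base offense level for tax evasion: 4.
R1 does not apply.
R2 applies: 4 + 2 = 6.
R3 applies (level before this adjustment is 6 < 27, so +1): 6 + 1 = 7.
R4 applies: 7 + 4 = 11.
R5 applies: 11 − 1 = 10.
R6 does not apply.
R8 applies: 10 + 3 = 13.
Final offense level: 13.
Criminal history: 7 prior points → Category B (3-8).
Level 13 falls in the 8-19 band.
Grid: Level 8-19 × Category B = 570-720 days.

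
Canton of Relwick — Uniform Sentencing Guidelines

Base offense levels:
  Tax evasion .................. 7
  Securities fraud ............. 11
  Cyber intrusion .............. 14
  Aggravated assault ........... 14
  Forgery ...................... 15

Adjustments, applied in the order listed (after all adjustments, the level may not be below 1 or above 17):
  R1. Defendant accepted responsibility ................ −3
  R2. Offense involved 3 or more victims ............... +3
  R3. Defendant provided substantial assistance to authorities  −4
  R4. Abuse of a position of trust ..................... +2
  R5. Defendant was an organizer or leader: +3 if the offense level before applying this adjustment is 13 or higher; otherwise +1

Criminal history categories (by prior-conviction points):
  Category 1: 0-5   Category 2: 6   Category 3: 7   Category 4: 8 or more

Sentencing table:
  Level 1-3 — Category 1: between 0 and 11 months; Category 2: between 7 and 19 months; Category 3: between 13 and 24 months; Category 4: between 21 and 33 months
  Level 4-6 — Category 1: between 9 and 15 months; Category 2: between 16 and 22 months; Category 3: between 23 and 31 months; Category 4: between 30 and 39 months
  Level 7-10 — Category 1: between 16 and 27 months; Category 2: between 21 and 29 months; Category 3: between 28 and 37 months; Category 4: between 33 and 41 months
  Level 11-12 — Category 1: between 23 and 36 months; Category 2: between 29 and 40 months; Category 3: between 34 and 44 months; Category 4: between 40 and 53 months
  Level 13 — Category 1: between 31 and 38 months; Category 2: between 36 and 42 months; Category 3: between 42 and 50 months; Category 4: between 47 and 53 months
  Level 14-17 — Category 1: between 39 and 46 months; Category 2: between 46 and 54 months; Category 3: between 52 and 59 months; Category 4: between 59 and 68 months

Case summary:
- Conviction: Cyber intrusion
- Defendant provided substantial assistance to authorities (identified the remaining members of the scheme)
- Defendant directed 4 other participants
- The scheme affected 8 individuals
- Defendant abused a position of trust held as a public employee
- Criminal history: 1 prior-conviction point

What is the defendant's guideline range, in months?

Base offense level for cyber intrusion: 14.
R2 applies: 14 + 3 = 17.
R3 applies: 17 − 4 = 13.
R4 applies: 13 + 2 = 15.
R5 applies (level before this adjustment is 15 ≥ 13, so +3): 15 + 3 = 18.
Level 18 exceeds the maximum of 17; capped at 17.
Final offense level: 17.
Criminal history: 1 prior point → Category 1 (0-5).
Level 17 falls in the 14-17 band.
Grid: Level 14-17 × Category 1 = 39-46 months.

39-46 months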